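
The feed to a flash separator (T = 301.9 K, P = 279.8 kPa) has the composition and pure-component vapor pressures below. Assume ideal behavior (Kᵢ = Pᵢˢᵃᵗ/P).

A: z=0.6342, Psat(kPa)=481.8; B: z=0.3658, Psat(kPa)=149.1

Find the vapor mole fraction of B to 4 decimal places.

Raoult's law: Kᵢ = Pᵢˢᵃᵗ/P = Pᵢˢᵃᵗ/279.8.
  K_A = 481.8/279.8 = 1.721944, K_B = 149.1/279.8 = 0.532881
Material balance + equilibrium reduce to Σ zᵢ(Kᵢ−1)/(1+V/F(Kᵢ−1)) = 0.
Feasibility: ΣzᵢKᵢ = 1.2870, Σzᵢ/Kᵢ = 1.0548 — both > 1, two phases present.
Newton iteration, V/F⁰ = 0.35:
  V/F = 0.3500: g = 0.16123, g' = -0.3247 → V/F = 0.8465
  V/F = 0.8465: g = 0.00154, g' = -0.3457 → V/F = 0.8510
Converged at V/F = 0.8510.
Compositions from xᵢ = zᵢ/(1+V/F(Kᵢ−1)), yᵢ = Kᵢxᵢ:
  A: x = 0.3928, y = 0.6765
  B: x = 0.6072, y = 0.3235

y_B = 0.3235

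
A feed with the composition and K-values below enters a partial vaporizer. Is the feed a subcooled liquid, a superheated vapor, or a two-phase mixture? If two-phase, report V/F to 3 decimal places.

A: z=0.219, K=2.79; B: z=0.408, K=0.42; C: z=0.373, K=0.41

ΣzᵢKᵢ = 0.935; Σzᵢ/Kᵢ = 1.960.
Since ΣzᵢKᵢ < 1 the mixture is below its bubble point — single liquid phase.

subcooled liquid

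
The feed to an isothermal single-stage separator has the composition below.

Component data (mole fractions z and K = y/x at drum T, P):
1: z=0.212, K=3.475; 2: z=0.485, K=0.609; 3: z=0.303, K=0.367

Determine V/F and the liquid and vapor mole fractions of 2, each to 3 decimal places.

V/F = 0.118, x_2 = 0.508, y_2 = 0.310

Material balance + equilibrium reduce to Σ zᵢ(Kᵢ−1)/(1+V/F(Kᵢ−1)) = 0.
Check two-phase: ΣzᵢKᵢ = 1.143 > 1 and Σzᵢ/Kᵢ = 1.683 > 1, so g(0) = 0.143 > 0 and g(1) = -0.683 < 0.
Newton iteration, V/F⁰ = 0.67:
  V/F = 0.670: g = -0.3926, g' = -0.686 → V/F = 0.098
  V/F = 0.098: g = 0.0210, g' = -1.060 → V/F = 0.117
  V/F = 0.117: g = 0.0006, g' = -1.003 → V/F = 0.118
Converged at V/F = 0.118.
Compositions from xᵢ = zᵢ/(1+V/F(Kᵢ−1)), yᵢ = Kᵢxᵢ:
  1: x = 0.164, y = 0.570
  2: x = 0.508, y = 0.310
  3: x = 0.327, y = 0.120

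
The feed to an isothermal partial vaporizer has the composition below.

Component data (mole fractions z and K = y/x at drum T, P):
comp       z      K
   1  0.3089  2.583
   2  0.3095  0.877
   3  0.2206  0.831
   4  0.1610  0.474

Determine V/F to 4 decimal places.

Iterate (Newton) starting at V/F = 0.41:
  V/F = 0.4100: g = 0.10841, g' = -0.3695 → V/F = 0.7034
  V/F = 0.7034: g = 0.01297, g' = -0.2992 → V/F = 0.7467
  V/F = 0.7467: g = 0.00005, g' = -0.2973 → V/F = 0.7469
Converged at V/F = 0.7469.

V/F = 0.7469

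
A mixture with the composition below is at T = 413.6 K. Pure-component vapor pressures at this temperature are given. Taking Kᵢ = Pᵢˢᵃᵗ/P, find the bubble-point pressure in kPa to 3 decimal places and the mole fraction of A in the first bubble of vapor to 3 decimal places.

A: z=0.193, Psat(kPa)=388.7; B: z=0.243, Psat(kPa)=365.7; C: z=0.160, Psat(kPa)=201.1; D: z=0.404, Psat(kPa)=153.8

At the bubble point ψ → 0, so ΣzᵢKᵢ = 1 with Kᵢ = Pᵢˢᵃᵗ/P ⇒ P = ΣzᵢPᵢˢᵃᵗ.
P = 0.193·388.7 + 0.243·365.7 + 0.160·201.1 + 0.404·153.8 = 258.195 kPa
yᵢ = zᵢPᵢˢᵃᵗ/P ⇒ y_A = 0.193·388.7/258.195 = 0.291

Pbub = 258.195 kPa, y_A = 0.291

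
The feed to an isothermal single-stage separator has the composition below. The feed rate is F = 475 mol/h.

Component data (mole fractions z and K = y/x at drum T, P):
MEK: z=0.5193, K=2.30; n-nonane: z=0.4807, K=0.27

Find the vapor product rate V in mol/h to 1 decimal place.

V = 162.3 mol/h

Rachford–Rice: g(ψ) = Σ zᵢ(Kᵢ−1)/(1+ψ(Kᵢ−1)) = 0.
Check two-phase: ΣzᵢKᵢ = 1.3242 > 1 and Σzᵢ/Kᵢ = 2.0062 > 1, so g(0) = 0.3242 > 0 and g(1) = -1.0062 < 0.
Newton–Raphson from ψ = 0.36:
  ψ = 0.3600: g = -0.01613, g' = -0.8786 → ψ = 0.3416
Converged at ψ = 0.3416.
Then V = ψ·F = 0.3416·475 = 162.3 mol/h and L = F − V = 312.7 mol/h.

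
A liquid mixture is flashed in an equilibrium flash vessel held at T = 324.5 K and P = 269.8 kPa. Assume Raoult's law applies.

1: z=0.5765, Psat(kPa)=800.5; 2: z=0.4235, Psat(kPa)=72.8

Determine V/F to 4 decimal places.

Raoult's law: Kᵢ = Pᵢˢᵃᵗ/P = Pᵢˢᵃᵗ/269.8.
  K_1 = 800.5/269.8 = 2.967013, K_2 = 72.8/269.8 = 0.269830
Material balance + equilibrium reduce to Σ zᵢ(Kᵢ−1)/(1+V/F(Kᵢ−1)) = 0.
Check two-phase: ΣzᵢKᵢ = 1.8248 > 1 and Σzᵢ/Kᵢ = 1.7638 > 1, so g(0) = 0.8248 > 0 and g(1) = -0.7638 < 0.
Newton iteration, V/F⁰ = 0.54:
  V/F = 0.5400: g = 0.03937, g' = -1.1399 → V/F = 0.5745
  V/F = 0.5745: g = -0.00035, g' = -1.1617 → V/F = 0.5742
Converged at V/F = 0.5742.

V/F = 0.5742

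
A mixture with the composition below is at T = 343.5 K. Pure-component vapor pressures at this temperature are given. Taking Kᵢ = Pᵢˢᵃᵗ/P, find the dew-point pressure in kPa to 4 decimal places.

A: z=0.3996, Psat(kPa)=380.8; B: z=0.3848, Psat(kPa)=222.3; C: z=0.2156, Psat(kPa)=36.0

Pdew = 114.0348 kPa

At the dew point ψ → 1, so Σzᵢ/Kᵢ = 1 with Kᵢ = Pᵢˢᵃᵗ/P ⇒ 1/P = Σzᵢ/Pᵢˢᵃᵗ.
1/P = 0.3996/380.8 + 0.3848/222.3 + 0.2156/36.0 = 0.0087693 ⇒ P = 114.0348 kPa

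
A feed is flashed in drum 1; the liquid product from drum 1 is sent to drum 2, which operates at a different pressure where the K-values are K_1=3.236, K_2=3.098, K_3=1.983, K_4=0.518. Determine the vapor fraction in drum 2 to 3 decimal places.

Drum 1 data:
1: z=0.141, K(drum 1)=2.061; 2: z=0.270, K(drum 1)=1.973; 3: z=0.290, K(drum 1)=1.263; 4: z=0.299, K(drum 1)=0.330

Drum 1:
Newton–Raphson from ψ₁ = 0.48:
  ψ₁ = 0.480: g = 0.0506, g' = -0.496 → ψ₁ = 0.582
  ψ₁ = 0.582: g = -0.0021, g' = -0.541 → ψ₁ = 0.578
Converged at ψ₁ = 0.578.
Drum-1 compositions:
  1: x = 0.087, y = 0.180
  2: x = 0.173, y = 0.341
  3: x = 0.252, y = 0.318
  4: x = 0.488, y = 0.161
Drum-2 feed = drum-1 liquid: z₂ = (0.0874, 0.1728, 0.2517, 0.4881).
Drum 2:
Rachford–Rice: g(ψ₂) = Σ zᵢ(Kᵢ−1)/(1+ψ₂(Kᵢ−1)) = 0.
Check two-phase: ΣzᵢKᵢ = 1.570 > 1 and Σzᵢ/Kᵢ = 1.152 > 1, so g(0) = 0.570 > 0 and g(1) = -0.152 < 0.
Newton iteration, ψ₂⁰ = 0.46:
  ψ₂ = 0.460: g = 0.1489, g' = -0.606 → ψ₂ = 0.706
  ψ₂ = 0.706: g = 0.0114, g' = -0.535 → ψ₂ = 0.727
Converged at ψ₂ = 0.727.
  1: x = 0.033, y = 0.108
  2: x = 0.068, y = 0.212
  3: x = 0.147, y = 0.291
  4: x = 0.752, y = 0.389

V/F (drum 2) = 0.727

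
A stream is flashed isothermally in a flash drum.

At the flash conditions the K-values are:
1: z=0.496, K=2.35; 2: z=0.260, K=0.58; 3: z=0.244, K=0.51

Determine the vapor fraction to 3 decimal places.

ψ = 0.716

Let ψ = V/F and solve Σ zᵢ(Kᵢ−1)/(1+ψ(Kᵢ−1)) = 0.
Check two-phase: ΣzᵢKᵢ = 1.441 > 1 and Σzᵢ/Kᵢ = 1.138 > 1, so g(0) = 0.441 > 0 and g(1) = -0.138 < 0.
Newton iteration, ψ⁰ = 0.41:
  ψ = 0.410: g = 0.1495, g' = -0.533 → ψ = 0.690
  ψ = 0.690: g = 0.0121, g' = -0.467 → ψ = 0.716
Converged at ψ = 0.716.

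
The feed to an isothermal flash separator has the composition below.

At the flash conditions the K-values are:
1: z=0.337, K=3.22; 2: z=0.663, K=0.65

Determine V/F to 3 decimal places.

Newton iteration, V/F⁰ = 0.5:
  V/F = 0.500: g = 0.0733, g' = -0.492 → V/F = 0.649
  V/F = 0.649: g = 0.0063, g' = -0.415 → V/F = 0.664
Converged at V/F = 0.664.

V/F = 0.664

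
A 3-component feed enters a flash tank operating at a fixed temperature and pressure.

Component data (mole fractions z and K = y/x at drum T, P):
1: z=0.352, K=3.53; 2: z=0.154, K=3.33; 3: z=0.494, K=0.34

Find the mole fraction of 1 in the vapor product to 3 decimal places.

y_1 = 0.511

Rachford–Rice: g(ψ) = Σ zᵢ(Kᵢ−1)/(1+ψ(Kᵢ−1)) = 0.
Check two-phase: ΣzᵢKᵢ = 1.923 > 1 and Σzᵢ/Kᵢ = 1.599 > 1, so g(0) = 0.923 > 0 and g(1) = -0.599 < 0.
Newton–Raphson from ψ = 0.5:
  ψ = 0.500: g = 0.0723, g' = -1.097 → ψ = 0.566
Converged at ψ = 0.566.
Compositions from xᵢ = zᵢ/(1+ψ(Kᵢ−1)), yᵢ = Kᵢxᵢ:
  1: x = 0.145, y = 0.511
  2: x = 0.066, y = 0.221
  3: x = 0.789, y = 0.268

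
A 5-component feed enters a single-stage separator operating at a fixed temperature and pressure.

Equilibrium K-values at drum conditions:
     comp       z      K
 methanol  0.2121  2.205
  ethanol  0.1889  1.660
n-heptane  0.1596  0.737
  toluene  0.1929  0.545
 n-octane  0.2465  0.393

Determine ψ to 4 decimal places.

Rachford–Rice: g(ψ) = Σ zᵢ(Kᵢ−1)/(1+ψ(Kᵢ−1)) = 0.
Check two-phase: ΣzᵢKᵢ = 1.1009 > 1 and Σzᵢ/Kᵢ = 1.4077 > 1, so g(0) = 0.1009 > 0 and g(1) = -0.4077 < 0.
Newton–Raphson from ψ = 0.49:
  ψ = 0.4900: g = -0.11920, g' = -0.4334 → ψ = 0.2150
  ψ = 0.2150: g = -0.00168, g' = -0.4390 → ψ = 0.2112
Converged at ψ = 0.2112.

ψ = 0.2112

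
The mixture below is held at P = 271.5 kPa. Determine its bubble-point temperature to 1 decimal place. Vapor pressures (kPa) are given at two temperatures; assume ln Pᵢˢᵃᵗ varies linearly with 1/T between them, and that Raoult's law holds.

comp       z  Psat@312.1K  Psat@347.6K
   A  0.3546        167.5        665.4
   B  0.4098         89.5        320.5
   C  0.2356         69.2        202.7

T = 335.2 K

Bubble-point temperature: ΣzᵢPᵢˢᵃᵗ(T) = P. Interpolate ln Pᵢˢᵃᵗ = aᵢ + bᵢ/T.
  T = 312.1 K: ΣzᵢPᵢˢᵃᵗ = 112.38 kPa
  T = 347.6 K: ΣzᵢPᵢˢᵃᵗ = 415.05 kPa
  T = 329.9 K: ΣzᵢPᵢˢᵃᵗ = 223.82 kPa
  T = 338.8 K: ΣzᵢPᵢˢᵃᵗ = 307.71 kPa
  T = 334.4 K: ΣzᵢPᵢˢᵃᵗ = 263.44 kPa
  T = 336.6 K: ΣzᵢPᵢˢᵃᵗ = 284.86 kPa
Interpolating between 334.4 K and 336.6 K gives T ≈ 335.2 K.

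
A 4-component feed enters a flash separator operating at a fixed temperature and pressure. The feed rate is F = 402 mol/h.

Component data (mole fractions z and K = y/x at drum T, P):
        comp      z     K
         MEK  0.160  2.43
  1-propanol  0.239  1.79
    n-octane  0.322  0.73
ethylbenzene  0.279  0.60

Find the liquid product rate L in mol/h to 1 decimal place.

L = 159.8 mol/h

Material balance + equilibrium reduce to Σ zᵢ(Kᵢ−1)/(1+ψ(Kᵢ−1)) = 0.
Feasibility: ΣzᵢKᵢ = 1.219, Σzᵢ/Kᵢ = 1.105 — both > 1, two phases present.
Iterate (Newton) starting at ψ = 0.38:
  ψ = 0.380: g = 0.0650, g' = -0.317 → ψ = 0.585
  ψ = 0.585: g = 0.0047, g' = -0.276 → ψ = 0.602
Converged at ψ = 0.602.
Then V = ψ·F = 0.6024·402 = 242.2 mol/h and L = F − V = 159.8 mol/h.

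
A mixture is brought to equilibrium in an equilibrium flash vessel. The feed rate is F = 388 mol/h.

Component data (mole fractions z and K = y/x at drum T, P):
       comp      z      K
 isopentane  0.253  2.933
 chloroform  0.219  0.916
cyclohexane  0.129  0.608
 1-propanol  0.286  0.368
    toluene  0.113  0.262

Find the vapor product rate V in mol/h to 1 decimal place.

V = 64.7 mol/h

Newton iteration, ψ⁰ = 0.58:
  ψ = 0.580: g = -0.2854, g' = -0.718 → ψ = 0.182
  ψ = 0.182: g = -0.0123, g' = -0.769 → ψ = 0.166
  ψ = 0.166: g = 0.0001, g' = -0.788 → ψ = 0.167
Converged at ψ = 0.167.
Then V = ψ·F = 0.1667·388 = 64.7 mol/h and L = F − V = 323.3 mol/h.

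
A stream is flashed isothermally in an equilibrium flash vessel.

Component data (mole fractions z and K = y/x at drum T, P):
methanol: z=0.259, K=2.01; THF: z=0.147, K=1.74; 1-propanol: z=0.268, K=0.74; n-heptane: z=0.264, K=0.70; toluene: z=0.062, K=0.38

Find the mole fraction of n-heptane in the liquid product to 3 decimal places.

Rachford–Rice: g(V/F) = Σ zᵢ(Kᵢ−1)/(1+V/F(Kᵢ−1)) = 0.
Check two-phase: ΣzᵢKᵢ = 1.183 > 1 and Σzᵢ/Kᵢ = 1.116 > 1, so g(0) = 0.183 > 0 and g(1) = -0.116 < 0.
Newton iteration, V/F⁰ = 0.5:
  V/F = 0.500: g = 0.0242, g' = -0.266 → V/F = 0.591
  V/F = 0.591: g = 0.0002, g' = -0.262 → V/F = 0.592
Converged at V/F = 0.592.
Compositions from xᵢ = zᵢ/(1+V/F(Kᵢ−1)), yᵢ = Kᵢxᵢ:
  methanol: x = 0.162, y = 0.326
  THF: x = 0.102, y = 0.178
  1-propanol: x = 0.317, y = 0.234
  n-heptane: x = 0.321, y = 0.225
  toluene: x = 0.098, y = 0.037

x_n-heptane = 0.321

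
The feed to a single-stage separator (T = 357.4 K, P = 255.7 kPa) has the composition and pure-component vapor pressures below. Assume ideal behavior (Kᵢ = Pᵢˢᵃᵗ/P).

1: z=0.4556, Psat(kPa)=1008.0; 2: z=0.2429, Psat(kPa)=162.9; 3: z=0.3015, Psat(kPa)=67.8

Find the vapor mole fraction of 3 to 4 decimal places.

y_3 = 0.1389

Raoult's law: Kᵢ = Pᵢˢᵃᵗ/P = Pᵢˢᵃᵗ/255.7.
  K_1 = 1008.0/255.7 = 3.942120, K_2 = 162.9/255.7 = 0.637075, K_3 = 67.8/255.7 = 0.265154
Material balance + equilibrium reduce to Σ zᵢ(Kᵢ−1)/(1+ψ(Kᵢ−1)) = 0.
Check two-phase: ΣzᵢKᵢ = 2.0307 > 1 and Σzᵢ/Kᵢ = 1.6339 > 1, so g(0) = 1.0307 > 0 and g(1) = -0.6339 < 0.
Newton–Raphson from ψ = 0.32:
  ψ = 0.3200: g = 0.30101, g' = -1.3655 → ψ = 0.5404
  ψ = 0.5404: g = 0.04037, g' = -1.0854 → ψ = 0.5776
  ψ = 0.5776: g = 0.00006, g' = -1.0839 → ψ = 0.5777
Converged at ψ = 0.5777.
Compositions from xᵢ = zᵢ/(1+ψ(Kᵢ−1)), yᵢ = Kᵢxᵢ:
  1: x = 0.1688, y = 0.6653
  2: x = 0.3073, y = 0.1958
  3: x = 0.5239, y = 0.1389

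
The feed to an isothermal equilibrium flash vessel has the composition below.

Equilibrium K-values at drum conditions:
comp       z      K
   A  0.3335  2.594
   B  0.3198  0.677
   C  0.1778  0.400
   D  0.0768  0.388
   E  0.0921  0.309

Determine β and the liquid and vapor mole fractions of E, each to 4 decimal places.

Rachford–Rice: g(β) = Σ zᵢ(Kᵢ−1)/(1+β(Kᵢ−1)) = 0.
Check two-phase: ΣzᵢKᵢ = 1.2110 > 1 and Σzᵢ/Kᵢ = 1.5414 > 1, so g(0) = 0.2110 > 0 and g(1) = -0.5414 < 0.
Iterate (Newton) starting at β = 0.5:
  β = 0.5000: g = -0.14473, g' = -0.6029 → β = 0.2599
  β = 0.2599: g = 0.00324, g' = -0.6592 → β = 0.2649
Converged at β = 0.2649.
Compositions from xᵢ = zᵢ/(1+β(Kᵢ−1)), yᵢ = Kᵢxᵢ:
  A: x = 0.2345, y = 0.6083
  B: x = 0.3497, y = 0.2368
  C: x = 0.2114, y = 0.0846
  D: x = 0.0917, y = 0.0356
  E: x = 0.1127, y = 0.0348

β = 0.2649, x_E = 0.1127, y_E = 0.0348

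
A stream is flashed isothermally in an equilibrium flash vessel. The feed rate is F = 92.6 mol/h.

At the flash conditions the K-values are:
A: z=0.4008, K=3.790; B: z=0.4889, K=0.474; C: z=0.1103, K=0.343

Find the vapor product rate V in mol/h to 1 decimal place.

Rachford–Rice: g(β) = Σ zᵢ(Kᵢ−1)/(1+β(Kᵢ−1)) = 0.
Check two-phase: ΣzᵢKᵢ = 1.7886 > 1 and Σzᵢ/Kᵢ = 1.4588 > 1, so g(0) = 0.7886 > 0 and g(1) = -0.4588 < 0.
Newton–Raphson from β = 0.63:
  β = 0.6300: g = -0.10277, g' = -0.8514 → β = 0.5093
  β = 0.5093: g = 0.00173, g' = -0.8922 → β = 0.5112
Converged at β = 0.5112.
Then V = β·F = 0.5112·92.6 = 47.3 mol/h and L = F − V = 45.3 mol/h.

V = 47.3 mol/h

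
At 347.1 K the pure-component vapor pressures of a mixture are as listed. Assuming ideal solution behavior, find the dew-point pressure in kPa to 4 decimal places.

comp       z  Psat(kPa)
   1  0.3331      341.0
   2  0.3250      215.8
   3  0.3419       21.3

Pdew = 53.9534 kPa

At the dew point ψ → 1, so Σzᵢ/Kᵢ = 1 with Kᵢ = Pᵢˢᵃᵗ/P ⇒ 1/P = Σzᵢ/Pᵢˢᵃᵗ.
1/P = 0.3331/341.0 + 0.3250/215.8 + 0.3419/21.3 = 0.0185345 ⇒ P = 53.9534 kPa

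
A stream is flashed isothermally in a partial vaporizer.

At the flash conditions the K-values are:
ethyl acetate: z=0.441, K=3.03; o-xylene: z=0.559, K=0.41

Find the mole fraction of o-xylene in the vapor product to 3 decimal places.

y_o-xylene = 0.318

Binary case is linear: z₁(K₁−1)(1+V/F(K₂−1)) + z₂(K₂−1)(1+V/F(K₁−1)) = 0
⇒ V/F = [z₁(K₁−1)+z₂(K₂−1)] / [−(K₁−1)(K₂−1)] = 0.5654/1.1977 = 0.472
Compositions from xᵢ = zᵢ/(1+V/F(Kᵢ−1)), yᵢ = Kᵢxᵢ:
  ethyl acetate: x = 0.225, y = 0.682
  o-xylene: x = 0.775, y = 0.318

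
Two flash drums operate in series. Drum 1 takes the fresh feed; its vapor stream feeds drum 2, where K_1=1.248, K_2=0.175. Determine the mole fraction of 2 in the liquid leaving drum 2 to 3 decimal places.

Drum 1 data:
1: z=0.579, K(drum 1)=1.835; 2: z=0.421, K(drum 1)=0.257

Drum 1:
Material balance + equilibrium reduce to Σ zᵢ(Kᵢ−1)/(1+ψ₁(Kᵢ−1)) = 0.
Feasibility: ΣzᵢKᵢ = 1.171, Σzᵢ/Kᵢ = 1.954 — both > 1, two phases present.
Binary case is linear: z₁(K₁−1)(1+ψ₁(K₂−1)) + z₂(K₂−1)(1+ψ₁(K₁−1)) = 0
⇒ ψ₁ = [z₁(K₁−1)+z₂(K₂−1)] / [−(K₁−1)(K₂−1)] = 0.1707/0.6204 = 0.275
Drum-1 compositions:
  1: x = 0.471, y = 0.864
  2: x = 0.529, y = 0.136
Drum-2 feed = drum-1 vapor: z₂ = (0.8640, 0.1360).
Drum 2:
Rachford–Rice: g(ψ₂) = Σ zᵢ(Kᵢ−1)/(1+ψ₂(Kᵢ−1)) = 0.
Check two-phase: ΣzᵢKᵢ = 1.102 > 1 and Σzᵢ/Kᵢ = 1.469 > 1, so g(0) = 0.102 > 0 and g(1) = -0.469 < 0.
Newton iteration, ψ₂⁰ = 0.5:
  ψ₂ = 0.500: g = -0.0003, g' = -0.310 → ψ₂ = 0.499
Converged at ψ₂ = 0.499.
  1: x = 0.769, y = 0.960
  2: x = 0.231, y = 0.040

x_2 (drum 2) = 0.231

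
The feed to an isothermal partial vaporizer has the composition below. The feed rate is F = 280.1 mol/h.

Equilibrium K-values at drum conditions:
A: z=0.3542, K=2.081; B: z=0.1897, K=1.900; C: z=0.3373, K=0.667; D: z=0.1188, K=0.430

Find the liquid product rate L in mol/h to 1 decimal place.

L = 36.0 mol/h

Material balance + equilibrium reduce to Σ zᵢ(Kᵢ−1)/(1+ψ(Kᵢ−1)) = 0.
Check two-phase: ΣzᵢKᵢ = 1.3736 > 1 and Σzᵢ/Kᵢ = 1.0520 > 1, so g(0) = 0.3736 > 0 and g(1) = -0.0520 < 0.
Iterate (Newton) starting at ψ = 0.65:
  ψ = 0.6500: g = 0.08168, g' = -0.3623 → ψ = 0.8755
  ψ = 0.8755: g = -0.00149, g' = -0.3856 → ψ = 0.8716
Converged at ψ = 0.8716.
Then V = ψ·F = 0.8716·280.1 = 244.1 mol/h and L = F − V = 36.0 mol/h.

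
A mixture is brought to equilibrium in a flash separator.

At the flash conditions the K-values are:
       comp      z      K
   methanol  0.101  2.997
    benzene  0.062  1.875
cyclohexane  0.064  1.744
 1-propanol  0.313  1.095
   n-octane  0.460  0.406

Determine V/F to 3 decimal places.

Material balance + equilibrium reduce to Σ zᵢ(Kᵢ−1)/(1+V/F(Kᵢ−1)) = 0.
Feasibility: ΣzᵢKᵢ = 1.060, Σzᵢ/Kᵢ = 1.522 — both > 1, two phases present.
Iterate (Newton) starting at V/F = 0.5:
  V/F = 0.500: g = -0.1869, g' = -0.474 → V/F = 0.105
  V/F = 0.105: g = -0.0016, g' = -0.533 → V/F = 0.102
Converged at V/F = 0.102.

V/F = 0.102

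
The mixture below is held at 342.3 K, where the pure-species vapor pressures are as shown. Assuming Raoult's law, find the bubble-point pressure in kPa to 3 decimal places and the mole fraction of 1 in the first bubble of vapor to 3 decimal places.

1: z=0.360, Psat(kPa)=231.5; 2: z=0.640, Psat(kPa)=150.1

Pbub = 179.404 kPa, y_1 = 0.465

At the bubble point ψ → 0, so ΣzᵢKᵢ = 1 with Kᵢ = Pᵢˢᵃᵗ/P ⇒ P = ΣzᵢPᵢˢᵃᵗ.
P = 0.360·231.5 + 0.640·150.1 = 179.404 kPa
yᵢ = zᵢPᵢˢᵃᵗ/P ⇒ y_1 = 0.360·231.5/179.404 = 0.465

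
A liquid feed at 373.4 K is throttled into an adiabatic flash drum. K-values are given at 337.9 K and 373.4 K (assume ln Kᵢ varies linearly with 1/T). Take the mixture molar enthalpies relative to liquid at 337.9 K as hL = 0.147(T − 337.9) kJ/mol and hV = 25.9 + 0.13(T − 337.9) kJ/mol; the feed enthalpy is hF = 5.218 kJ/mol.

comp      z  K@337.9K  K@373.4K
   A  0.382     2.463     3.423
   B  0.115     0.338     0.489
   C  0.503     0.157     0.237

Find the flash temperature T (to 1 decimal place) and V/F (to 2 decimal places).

Adiabatic flash: solve Rachford–Rice at each trial T, then check hF = ψ·hV(T) + (1−ψ)·hL(T).
  T = 337.9 K: K = (2.463, 0.338, 0.157), RR gives ψ = 0.049, H_out = 1.280 kJ/mol
  T = 373.4 K: K = (3.423, 0.489, 0.237), RR gives ψ = 0.276, H_out = 12.202 kJ/mol
  T = 355.6 K: K = (2.926, 0.410, 0.195), RR gives ψ = 0.177, H_out = 7.145 kJ/mol
  T = 346.8 K: K = (2.692, 0.373, 0.175), RR gives ψ = 0.119, H_out = 4.378 kJ/mol
  T = 351.2 K: K = (2.808, 0.392, 0.185), RR gives ψ = 0.149, H_out = 5.791 kJ/mol
  T = 349.0 K: K = (2.750, 0.382, 0.180), RR gives ψ = 0.135, H_out = 5.093 kJ/mol
Linear interpolation between T = 349.0 (H_out = 5.093) and T = 351.2 (H_out = 5.791) on hF = 5.218 gives T ≈ 349.4 K, at which ψ = 0.14.

T = 349.4 K, V/F = 0.14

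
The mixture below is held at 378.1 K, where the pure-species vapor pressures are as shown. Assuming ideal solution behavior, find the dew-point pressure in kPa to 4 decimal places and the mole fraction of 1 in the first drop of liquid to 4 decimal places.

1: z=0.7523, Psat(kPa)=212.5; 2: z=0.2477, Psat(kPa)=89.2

At the dew point ψ → 1, so Σzᵢ/Kᵢ = 1 with Kᵢ = Pᵢˢᵃᵗ/P ⇒ 1/P = Σzᵢ/Pᵢˢᵃᵗ.
1/P = 0.7523/212.5 + 0.2477/89.2 = 0.0063171 ⇒ P = 158.2995 kPa
xᵢ = zᵢP/Pᵢˢᵃᵗ ⇒ x_1 = 0.7523·158.2995/212.5 = 0.5604

Pdew = 158.2995 kPa, x_1 = 0.5604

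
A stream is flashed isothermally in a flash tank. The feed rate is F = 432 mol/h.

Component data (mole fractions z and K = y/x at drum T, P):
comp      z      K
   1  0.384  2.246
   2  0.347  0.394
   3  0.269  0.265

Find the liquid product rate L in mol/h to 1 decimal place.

L = 395.3 mol/h

Let ψ = V/F and solve Σ zᵢ(Kᵢ−1)/(1+ψ(Kᵢ−1)) = 0.
Feasibility: ΣzᵢKᵢ = 1.070, Σzᵢ/Kᵢ = 2.067 — both > 1, two phases present.
Newton iteration, ψ⁰ = 0.5:
  ψ = 0.500: g = -0.3195, g' = -0.852 → ψ = 0.125
  ψ = 0.125: g = -0.0312, g' = -0.772 → ψ = 0.085
Converged at ψ = 0.085.
Then V = ψ·F = 0.0851·432 = 36.7 mol/h and L = F − V = 395.3 mol/h.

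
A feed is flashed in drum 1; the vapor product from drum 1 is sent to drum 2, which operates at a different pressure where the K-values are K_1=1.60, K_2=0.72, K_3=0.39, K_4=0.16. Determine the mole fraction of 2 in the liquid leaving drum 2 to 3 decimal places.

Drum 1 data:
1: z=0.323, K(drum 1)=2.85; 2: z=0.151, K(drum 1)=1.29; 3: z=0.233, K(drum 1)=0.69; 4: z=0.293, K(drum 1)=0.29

Drum 1:
Rachford–Rice: g(ψ₁) = Σ zᵢ(Kᵢ−1)/(1+ψ₁(Kᵢ−1)) = 0.
Check two-phase: ΣzᵢKᵢ = 1.361 > 1 and Σzᵢ/Kᵢ = 1.578 > 1, so g(0) = 0.361 > 0 and g(1) = -0.578 < 0.
Newton iteration, ψ₁⁰ = 0.5:
  ψ₁ = 0.500: g = -0.0593, g' = -0.694 → ψ₁ = 0.415
  ψ₁ = 0.415: g = -0.0004, g' = -0.690 → ψ₁ = 0.414
Converged at ψ₁ = 0.414.
Drum-1 compositions:
  1: x = 0.183, y = 0.521
  2: x = 0.135, y = 0.174
  3: x = 0.267, y = 0.184
  4: x = 0.415, y = 0.120
Drum-2 feed = drum-1 vapor: z₂ = (0.5213, 0.1739, 0.1844, 0.1203).
Drum 2:
Iterate (Newton) starting at ψ₂ = 0.68:
  ψ₂ = 0.680: g = -0.2660, g' = -0.778 → ψ₂ = 0.338
  ψ₂ = 0.338: g = -0.0766, g' = -0.421 → ψ₂ = 0.156
  ψ₂ = 0.156: g = -0.0055, g' = -0.368 → ψ₂ = 0.141
Converged at ψ₂ = 0.141.
  1: x = 0.481, y = 0.769
  2: x = 0.181, y = 0.130
  3: x = 0.202, y = 0.079
  4: x = 0.136, y = 0.022

x_2 (drum 2) = 0.181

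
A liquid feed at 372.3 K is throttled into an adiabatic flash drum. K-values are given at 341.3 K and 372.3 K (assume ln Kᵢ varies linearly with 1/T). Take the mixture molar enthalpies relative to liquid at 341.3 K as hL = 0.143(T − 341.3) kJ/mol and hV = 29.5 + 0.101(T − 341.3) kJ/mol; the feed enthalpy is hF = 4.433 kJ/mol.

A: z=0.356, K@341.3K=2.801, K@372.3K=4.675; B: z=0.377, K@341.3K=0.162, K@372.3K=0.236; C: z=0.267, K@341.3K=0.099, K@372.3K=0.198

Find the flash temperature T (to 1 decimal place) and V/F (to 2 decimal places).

Adiabatic flash: solve Rachford–Rice at each trial T, then check hF = ψ·hV(T) + (1−ψ)·hL(T).
  T = 341.3 K: K = (2.801, 0.162, 0.099), RR gives ψ = 0.054, H_out = 1.604 kJ/mol
  T = 372.3 K: K = (4.675, 0.236, 0.198), RR gives ψ = 0.281, H_out = 12.363 kJ/mol
  T = 356.8 K: K = (3.659, 0.197, 0.142), RR gives ψ = 0.189, H_out = 7.666 kJ/mol
  T = 349.1 K: K = (3.214, 0.179, 0.119), RR gives ψ = 0.130, H_out = 4.908 kJ/mol
  T = 345.2 K: K = (3.003, 0.170, 0.109), RR gives ψ = 0.095, H_out = 3.336 kJ/mol
  T = 347.1 K: K = (3.104, 0.175, 0.114), RR gives ψ = 0.112, H_out = 4.119 kJ/mol
Linear interpolation between T = 347.1 (H_out = 4.119) and T = 349.1 (H_out = 4.908) on hF = 4.433 gives T ≈ 347.9 K, at which ψ = 0.12.

T = 347.9 K, V/F = 0.12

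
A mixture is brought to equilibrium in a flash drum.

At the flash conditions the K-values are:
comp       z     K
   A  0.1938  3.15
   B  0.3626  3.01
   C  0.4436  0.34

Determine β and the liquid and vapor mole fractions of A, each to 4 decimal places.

Rachford–Rice: g(β) = Σ zᵢ(Kᵢ−1)/(1+β(Kᵢ−1)) = 0.
Check two-phase: ΣzᵢKᵢ = 1.8527 > 1 and Σzᵢ/Kᵢ = 1.4867 > 1, so g(0) = 0.8527 > 0 and g(1) = -0.4867 < 0.
Newton–Raphson from β = 0.55:
  β = 0.5500: g = 0.07745, g' = -0.9947 → β = 0.6279
  β = 0.6279: g = -0.00043, g' = -1.0120 → β = 0.6274
Converged at β = 0.6274.
Compositions from xᵢ = zᵢ/(1+β(Kᵢ−1)), yᵢ = Kᵢxᵢ:
  A: x = 0.0825, y = 0.2599
  B: x = 0.1604, y = 0.4827
  C: x = 0.7571, y = 0.2574

β = 0.6274, x_A = 0.0825, y_A = 0.2599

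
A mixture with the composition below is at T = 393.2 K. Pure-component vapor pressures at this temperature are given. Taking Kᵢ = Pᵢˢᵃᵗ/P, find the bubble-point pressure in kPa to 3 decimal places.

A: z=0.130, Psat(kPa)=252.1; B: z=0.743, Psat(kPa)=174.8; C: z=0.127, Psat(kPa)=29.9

Pbub = 166.447 kPa

At the bubble point ψ → 0, so ΣzᵢKᵢ = 1 with Kᵢ = Pᵢˢᵃᵗ/P ⇒ P = ΣzᵢPᵢˢᵃᵗ.
P = 0.130·252.1 + 0.743·174.8 + 0.127·29.9 = 166.447 kPa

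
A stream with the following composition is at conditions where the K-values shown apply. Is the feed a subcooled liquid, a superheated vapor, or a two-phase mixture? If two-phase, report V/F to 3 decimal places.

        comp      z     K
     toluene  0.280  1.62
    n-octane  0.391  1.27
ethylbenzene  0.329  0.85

ΣzᵢKᵢ = 1.230; Σzᵢ/Kᵢ = 0.868.
Since Σzᵢ/Kᵢ < 1 the mixture is above its dew point — single vapor phase.

superheated vapor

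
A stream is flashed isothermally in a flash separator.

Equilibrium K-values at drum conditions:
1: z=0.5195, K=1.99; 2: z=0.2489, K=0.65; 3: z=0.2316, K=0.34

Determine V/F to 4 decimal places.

Material balance + equilibrium reduce to Σ zᵢ(Kᵢ−1)/(1+V/F(Kᵢ−1)) = 0.
Check two-phase: ΣzᵢKᵢ = 1.2743 > 1 and Σzᵢ/Kᵢ = 1.3252 > 1, so g(0) = 0.2743 > 0 and g(1) = -0.3252 < 0.
Iterate (Newton) starting at V/F = 0.63:
  V/F = 0.6300: g = -0.05666, g' = -0.5389 → V/F = 0.5249
  V/F = 0.5249: g = -0.00215, g' = -0.5024 → V/F = 0.5206
Converged at V/F = 0.5206.

V/F = 0.5206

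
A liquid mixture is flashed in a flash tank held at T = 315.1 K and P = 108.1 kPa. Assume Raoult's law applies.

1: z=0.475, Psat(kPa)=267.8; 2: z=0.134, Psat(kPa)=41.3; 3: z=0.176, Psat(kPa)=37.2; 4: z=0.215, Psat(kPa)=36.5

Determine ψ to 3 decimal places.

Raoult's law: Kᵢ = Pᵢˢᵃᵗ/P = Pᵢˢᵃᵗ/108.1.
  K_1 = 267.8/108.1 = 2.47734, K_2 = 41.3/108.1 = 0.38205, K_3 = 37.2/108.1 = 0.34413, K_4 = 36.5/108.1 = 0.33765
Rachford–Rice: g(ψ) = Σ zᵢ(Kᵢ−1)/(1+ψ(Kᵢ−1)) = 0.
Check two-phase: ΣzᵢKᵢ = 1.361 > 1 and Σzᵢ/Kᵢ = 1.691 > 1, so g(0) = 0.361 > 0 and g(1) = -0.691 < 0.
Newton iteration, ψ⁰ = 0.5:
  ψ = 0.500: g = -0.1009, g' = -0.829 → ψ = 0.378
  ψ = 0.378: g = -0.0014, g' = -0.816 → ψ = 0.377
Converged at ψ = 0.377.

ψ = 0.377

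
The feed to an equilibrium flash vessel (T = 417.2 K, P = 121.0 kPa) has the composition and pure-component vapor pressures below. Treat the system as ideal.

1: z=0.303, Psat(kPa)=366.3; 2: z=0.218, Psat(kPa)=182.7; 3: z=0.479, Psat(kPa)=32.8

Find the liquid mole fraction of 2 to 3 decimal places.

Raoult's law: Kᵢ = Pᵢˢᵃᵗ/P = Pᵢˢᵃᵗ/121.0.
  K_1 = 366.3/121.0 = 3.02727, K_2 = 182.7/121.0 = 1.50992, K_3 = 32.8/121.0 = 0.27107
Newton iteration, V/F⁰ = 0.44:
  V/F = 0.440: g = -0.0986, g' = -0.937 → V/F = 0.335
  V/F = 0.335: g = -0.0011, g' = -0.929 → V/F = 0.334
Converged at V/F = 0.334.
Compositions from xᵢ = zᵢ/(1+V/F(Kᵢ−1)), yᵢ = Kᵢxᵢ:
  1: x = 0.181, y = 0.547
  2: x = 0.186, y = 0.281
  3: x = 0.633, y = 0.172

x_2 = 0.186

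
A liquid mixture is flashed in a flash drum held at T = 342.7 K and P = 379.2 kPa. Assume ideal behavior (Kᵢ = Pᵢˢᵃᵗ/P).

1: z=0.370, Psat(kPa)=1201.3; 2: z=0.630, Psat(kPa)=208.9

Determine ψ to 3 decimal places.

Raoult's law: Kᵢ = Pᵢˢᵃᵗ/P = Pᵢˢᵃᵗ/379.2.
  K_1 = 1201.3/379.2 = 3.16799, K_2 = 208.9/379.2 = 0.55090
Iterate (Newton) starting at ψ = 0.36:
  ψ = 0.360: g = 0.1130, g' = -0.729 → ψ = 0.515
  ψ = 0.515: g = 0.0110, g' = -0.603 → ψ = 0.533
Converged at ψ = 0.533.

ψ = 0.533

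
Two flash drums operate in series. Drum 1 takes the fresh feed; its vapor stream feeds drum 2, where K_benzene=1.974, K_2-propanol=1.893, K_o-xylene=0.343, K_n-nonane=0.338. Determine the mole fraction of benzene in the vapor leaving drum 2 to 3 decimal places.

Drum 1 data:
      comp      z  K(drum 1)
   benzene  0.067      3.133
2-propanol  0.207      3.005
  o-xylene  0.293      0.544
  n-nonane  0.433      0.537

y_benzene (drum 2) = 0.202

Drum 1:
Rachford–Rice: g(ψ₁) = Σ zᵢ(Kᵢ−1)/(1+ψ₁(Kᵢ−1)) = 0.
Check two-phase: ΣzᵢKᵢ = 1.224 > 1 and Σzᵢ/Kᵢ = 1.435 > 1, so g(0) = 0.224 > 0 and g(1) = -0.435 < 0.
Newton–Raphson from ψ₁ = 0.5:
  ψ₁ = 0.500: g = -0.1575, g' = -0.538 → ψ₁ = 0.207
  ψ₁ = 0.207: g = 0.0229, g' = -0.750 → ψ₁ = 0.238
  ψ₁ = 0.238: g = 0.0006, g' = -0.709 → ψ₁ = 0.239
Converged at ψ₁ = 0.239.
Drum-1 compositions:
  benzene: x = 0.044, y = 0.139
  2-propanol: x = 0.140, y = 0.421
  o-xylene: x = 0.329, y = 0.179
  n-nonane: x = 0.487, y = 0.261
Drum-2 feed = drum-1 vapor: z₂ = (0.1391, 0.4206, 0.1789, 0.2614).
Drum 2:
Rachford–Rice: g(ψ₂) = Σ zᵢ(Kᵢ−1)/(1+ψ₂(Kᵢ−1)) = 0.
Check two-phase: ΣzᵢKᵢ = 1.220 > 1 and Σzᵢ/Kᵢ = 1.588 > 1, so g(0) = 0.220 > 0 and g(1) = -0.588 < 0.
Newton–Raphson from ψ₂ = 0.5:
  ψ₂ = 0.500: g = -0.0829, g' = -0.647 → ψ₂ = 0.372
  ψ₂ = 0.372: g = -0.0037, g' = -0.597 → ψ₂ = 0.366
Converged at ψ₂ = 0.366.
  benzene: x = 0.103, y = 0.202
  2-propanol: x = 0.317, y = 0.600
  o-xylene: x = 0.235, y = 0.081
  n-nonane: x = 0.345, y = 0.117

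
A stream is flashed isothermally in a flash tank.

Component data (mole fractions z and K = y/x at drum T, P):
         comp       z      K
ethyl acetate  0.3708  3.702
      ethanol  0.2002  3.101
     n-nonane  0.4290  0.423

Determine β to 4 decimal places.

Material balance + equilibrium reduce to Σ zᵢ(Kᵢ−1)/(1+β(Kᵢ−1)) = 0.
Check two-phase: ΣzᵢKᵢ = 2.1750 > 1 and Σzᵢ/Kᵢ = 1.1789 > 1, so g(0) = 1.1750 > 0 and g(1) = -0.1789 < 0.
Iterate (Newton) starting at β = 0.65:
  β = 0.6500: g = 0.14521, g' = -0.8799 → β = 0.8150
  β = 0.8150: g = 0.00067, g' = -0.8931 → β = 0.8158
Converged at β = 0.8158.

β = 0.8158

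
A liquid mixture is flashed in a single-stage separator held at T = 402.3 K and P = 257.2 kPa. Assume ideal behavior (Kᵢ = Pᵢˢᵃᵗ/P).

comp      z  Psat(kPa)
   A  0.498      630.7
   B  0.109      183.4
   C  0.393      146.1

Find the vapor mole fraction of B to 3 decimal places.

Raoult's law: Kᵢ = Pᵢˢᵃᵗ/P = Pᵢˢᵃᵗ/257.2.
  K_A = 630.7/257.2 = 2.45218, K_B = 183.4/257.2 = 0.71306, K_C = 146.1/257.2 = 0.56804
Rachford–Rice: g(V/F) = Σ zᵢ(Kᵢ−1)/(1+V/F(Kᵢ−1)) = 0.
Check two-phase: ΣzᵢKᵢ = 1.522 > 1 and Σzᵢ/Kᵢ = 1.048 > 1, so g(0) = 0.522 > 0 and g(1) = -0.048 < 0.
Newton iteration, V/F⁰ = 0.5:
  V/F = 0.500: g = 0.1659, g' = -0.484 → V/F = 0.843
  V/F = 0.843: g = 0.0170, g' = -0.409 → V/F = 0.884
Converged at V/F = 0.884.
Compositions from xᵢ = zᵢ/(1+V/F(Kᵢ−1)), yᵢ = Kᵢxᵢ:
  A: x = 0.218, y = 0.535
  B: x = 0.146, y = 0.104
  C: x = 0.636, y = 0.361

y_B = 0.104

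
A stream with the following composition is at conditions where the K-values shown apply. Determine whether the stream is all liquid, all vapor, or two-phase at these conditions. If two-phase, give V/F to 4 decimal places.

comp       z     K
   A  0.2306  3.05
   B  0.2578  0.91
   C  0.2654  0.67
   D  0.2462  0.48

two-phase, V/F = 0.3410

ΣzᵢKᵢ = 1.2339; Σzᵢ/Kᵢ = 1.2679.
Both exceed 1, so a two-phase solution exists.
Material balance + equilibrium reduce to Σ zᵢ(Kᵢ−1)/(1+ψ(Kᵢ−1)) = 0.
Newton–Raphson from ψ = 0.51:
  ψ = 0.5100: g = -0.07275, g' = -0.3990 → ψ = 0.3277
  ψ = 0.3277: g = 0.00635, g' = -0.4820 → ψ = 0.3409
  ψ = 0.3409: g = 0.00006, g' = -0.4731 → ψ = 0.3410
Converged at ψ = 0.3410.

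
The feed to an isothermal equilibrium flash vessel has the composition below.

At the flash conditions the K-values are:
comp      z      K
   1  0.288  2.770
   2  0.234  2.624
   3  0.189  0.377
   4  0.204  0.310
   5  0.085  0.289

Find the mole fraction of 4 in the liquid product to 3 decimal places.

x_4 = 0.312

Let ψ = V/F and solve Σ zᵢ(Kᵢ−1)/(1+ψ(Kᵢ−1)) = 0.
g(0) = ΣzᵢKᵢ − 1 = 0.571 and g(1) = 1 − Σzᵢ/Kᵢ = -0.647, so a root lies in (0, 1).
Newton iteration, ψ⁰ = 0.47:
  ψ = 0.470: g = 0.0282, g' = -0.924 → ψ = 0.501
  ψ = 0.501: g = -0.0000, g' = -0.927 → ψ = 0.500
Converged at ψ = 0.500.
Compositions from xᵢ = zᵢ/(1+ψ(Kᵢ−1)), yᵢ = Kᵢxᵢ:
  1: x = 0.153, y = 0.423
  2: x = 0.129, y = 0.339
  3: x = 0.275, y = 0.104
  4: x = 0.312, y = 0.097
  5: x = 0.132, y = 0.038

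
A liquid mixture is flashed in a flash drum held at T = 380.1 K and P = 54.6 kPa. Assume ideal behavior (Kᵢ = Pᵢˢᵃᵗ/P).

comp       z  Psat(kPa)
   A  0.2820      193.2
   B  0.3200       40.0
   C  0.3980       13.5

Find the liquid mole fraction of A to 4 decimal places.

Raoult's law: Kᵢ = Pᵢˢᵃᵗ/P = Pᵢˢᵃᵗ/54.6.
  K_A = 193.2/54.6 = 3.538462, K_B = 40.0/54.6 = 0.732601, K_C = 13.5/54.6 = 0.247253
Rachford–Rice: g(ψ) = Σ zᵢ(Kᵢ−1)/(1+ψ(Kᵢ−1)) = 0.
Check two-phase: ΣzᵢKᵢ = 1.3307 > 1 and Σzᵢ/Kᵢ = 2.1262 > 1, so g(0) = 0.3307 > 0 and g(1) = -1.1262 < 0.
Iterate (Newton) starting at ψ = 0.6:
  ψ = 0.6000: g = -0.36455, g' = -1.0679 → ψ = 0.2586
  ψ = 0.2586: g = -0.03181, g' = -1.0364 → ψ = 0.2279
  ψ = 0.2279: g = 0.00070, g' = -1.0837 → ψ = 0.2286
Converged at ψ = 0.2286.
Compositions from xᵢ = zᵢ/(1+ψ(Kᵢ−1)), yᵢ = Kᵢxᵢ:
  A: x = 0.1785, y = 0.6314
  B: x = 0.3408, y = 0.2497
  C: x = 0.4807, y = 0.1189

x_A = 0.1785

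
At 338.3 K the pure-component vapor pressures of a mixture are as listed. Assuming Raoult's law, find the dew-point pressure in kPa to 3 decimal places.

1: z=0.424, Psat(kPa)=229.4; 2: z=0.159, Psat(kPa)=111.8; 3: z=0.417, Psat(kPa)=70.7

Pdew = 109.067 kPa

At the dew point ψ → 1, so Σzᵢ/Kᵢ = 1 with Kᵢ = Pᵢˢᵃᵗ/P ⇒ 1/P = Σzᵢ/Pᵢˢᵃᵗ.
1/P = 0.424/229.4 + 0.159/111.8 + 0.417/70.7 = 0.009169 ⇒ P = 109.067 kPa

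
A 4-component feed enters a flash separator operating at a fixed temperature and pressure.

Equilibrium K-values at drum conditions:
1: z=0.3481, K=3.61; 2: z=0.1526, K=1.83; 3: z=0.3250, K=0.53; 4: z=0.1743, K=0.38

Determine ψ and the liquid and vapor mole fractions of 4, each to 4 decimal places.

Material balance + equilibrium reduce to Σ zᵢ(Kᵢ−1)/(1+ψ(Kᵢ−1)) = 0.
g(0) = ΣzᵢKᵢ − 1 = 0.7744 and g(1) = 1 − Σzᵢ/Kᵢ = -0.2517, so a root lies in (0, 1).
Newton–Raphson from ψ = 0.54:
  ψ = 0.5400: g = 0.09738, g' = -0.7390 → ψ = 0.6718
  ψ = 0.6718: g = 0.00286, g' = -0.7063 → ψ = 0.6758
Converged at ψ = 0.6758.
Compositions from xᵢ = zᵢ/(1+ψ(Kᵢ−1)), yᵢ = Kᵢxᵢ:
  1: x = 0.1259, y = 0.4547
  2: x = 0.0978, y = 0.1789
  3: x = 0.4763, y = 0.2524
  4: x = 0.3000, y = 0.1140

ψ = 0.6758, x_4 = 0.3000, y_4 = 0.1140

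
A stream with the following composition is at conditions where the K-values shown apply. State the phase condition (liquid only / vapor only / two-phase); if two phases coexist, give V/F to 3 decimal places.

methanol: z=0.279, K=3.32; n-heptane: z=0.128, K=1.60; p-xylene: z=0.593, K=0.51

ΣzᵢKᵢ = 1.434; Σzᵢ/Kᵢ = 1.327.
Both exceed 1, so a two-phase solution exists.
Let ψ = V/F and solve Σ zᵢ(Kᵢ−1)/(1+ψ(Kᵢ−1)) = 0.
Newton–Raphson from ψ = 0.66:
  ψ = 0.660: g = -0.1187, g' = -0.569 → ψ = 0.451
  ψ = 0.451: g = 0.0035, g' = -0.622 → ψ = 0.457
Converged at ψ = 0.457.

two-phase, V/F = 0.457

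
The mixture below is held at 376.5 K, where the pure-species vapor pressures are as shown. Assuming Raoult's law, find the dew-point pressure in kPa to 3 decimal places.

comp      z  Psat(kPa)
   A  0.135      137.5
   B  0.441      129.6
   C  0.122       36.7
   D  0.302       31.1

At the dew point ψ → 1, so Σzᵢ/Kᵢ = 1 with Kᵢ = Pᵢˢᵃᵗ/P ⇒ 1/P = Σzᵢ/Pᵢˢᵃᵗ.
1/P = 0.135/137.5 + 0.441/129.6 + 0.122/36.7 + 0.302/31.1 = 0.017419 ⇒ P = 57.407 kPa

Pdew = 57.407 kPa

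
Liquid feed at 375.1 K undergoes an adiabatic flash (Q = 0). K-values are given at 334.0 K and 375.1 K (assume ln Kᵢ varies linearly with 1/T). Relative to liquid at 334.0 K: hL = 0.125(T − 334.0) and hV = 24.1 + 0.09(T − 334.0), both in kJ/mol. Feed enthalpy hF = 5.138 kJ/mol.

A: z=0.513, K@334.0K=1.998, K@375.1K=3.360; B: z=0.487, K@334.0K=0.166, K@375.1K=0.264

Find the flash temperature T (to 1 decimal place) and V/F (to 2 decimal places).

Adiabatic flash: solve Rachford–Rice at each trial T, then check hF = ψ·hV(T) + (1−ψ)·hL(T).
  T = 334.0 K: K = (1.998, 0.166), RR gives ψ = 0.127, H_out = 3.064 kJ/mol
  T = 375.1 K: K = (3.360, 0.264), RR gives ψ = 0.491, H_out = 16.256 kJ/mol
  T = 354.6 K: K = (2.632, 0.212), RR gives ψ = 0.353, H_out = 10.824 kJ/mol
  T = 344.3 K: K = (2.303, 0.188), RR gives ψ = 0.258, H_out = 7.418 kJ/mol
  T = 339.1 K: K = (2.146, 0.177), RR gives ψ = 0.198, H_out = 5.379 kJ/mol
  T = 336.6 K: K = (2.073, 0.172), RR gives ψ = 0.165, H_out = 4.290 kJ/mol
  T = 337.9 K: K = (2.110, 0.174), RR gives ψ = 0.183, H_out = 4.867 kJ/mol
Linear interpolation between T = 337.9 (H_out = 4.867) and T = 339.1 (H_out = 5.379) on hF = 5.138 gives T ≈ 338.5 K, at which ψ = 0.19.

T = 338.5 K, V/F = 0.19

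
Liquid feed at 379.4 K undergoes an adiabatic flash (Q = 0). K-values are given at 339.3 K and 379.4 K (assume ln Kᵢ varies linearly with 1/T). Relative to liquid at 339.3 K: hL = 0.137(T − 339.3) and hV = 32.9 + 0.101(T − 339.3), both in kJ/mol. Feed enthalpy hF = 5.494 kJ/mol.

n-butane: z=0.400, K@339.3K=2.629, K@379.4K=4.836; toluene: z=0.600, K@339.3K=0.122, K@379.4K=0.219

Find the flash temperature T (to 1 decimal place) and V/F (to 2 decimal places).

T = 345.0 K, V/F = 0.14

Adiabatic flash: solve Rachford–Rice at each trial T, then check hF = ψ·hV(T) + (1−ψ)·hL(T).
  T = 339.3 K: K = (2.629, 0.122), RR gives ψ = 0.087, H_out = 2.871 kJ/mol
  T = 379.4 K: K = (4.836, 0.219), RR gives ψ = 0.356, H_out = 16.684 kJ/mol
  T = 359.4 K: K = (3.630, 0.166), RR gives ψ = 0.252, H_out = 10.849 kJ/mol
  T = 349.4 K: K = (3.106, 0.143), RR gives ψ = 0.182, H_out = 7.303 kJ/mol
  T = 344.4 K: K = (2.863, 0.132), RR gives ψ = 0.139, H_out = 5.248 kJ/mol
  T = 346.9 K: K = (2.983, 0.138), RR gives ψ = 0.161, H_out = 6.305 kJ/mol
  T = 345.6 K: K = (2.920, 0.135), RR gives ψ = 0.150, H_out = 5.763 kJ/mol
Linear interpolation between T = 344.4 (H_out = 5.248) and T = 345.6 (H_out = 5.763) on hF = 5.494 gives T ≈ 345.0 K, at which ψ = 0.14.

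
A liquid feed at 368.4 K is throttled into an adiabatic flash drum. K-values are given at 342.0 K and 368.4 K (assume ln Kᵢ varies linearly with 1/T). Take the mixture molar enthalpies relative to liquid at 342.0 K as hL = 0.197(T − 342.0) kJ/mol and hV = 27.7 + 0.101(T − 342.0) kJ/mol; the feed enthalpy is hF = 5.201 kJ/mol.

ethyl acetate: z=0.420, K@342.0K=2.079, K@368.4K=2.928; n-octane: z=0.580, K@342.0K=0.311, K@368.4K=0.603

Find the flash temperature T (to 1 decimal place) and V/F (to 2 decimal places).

Adiabatic flash: solve Rachford–Rice at each trial T, then check hF = ψ·hV(T) + (1−ψ)·hL(T).
  T = 342.0 K: K = (2.079, 0.311), RR gives ψ = 0.072, H_out = 1.996 kJ/mol
  T = 368.4 K: K = (2.928, 0.603), RR gives ψ = 0.757, H_out = 24.254 kJ/mol
  T = 355.2 K: K = (2.483, 0.438), RR gives ψ = 0.357, H_out = 12.031 kJ/mol
  T = 348.6 K: K = (2.276, 0.370), RR gives ψ = 0.213, H_out = 7.053 kJ/mol
  T = 345.3 K: K = (2.176, 0.340), RR gives ψ = 0.143, H_out = 4.564 kJ/mol
  T = 347.0 K: K = (2.227, 0.355), RR gives ψ = 0.179, H_out = 5.853 kJ/mol
Linear interpolation between T = 345.3 (H_out = 4.564) and T = 347.0 (H_out = 5.853) on hF = 5.201 gives T ≈ 346.1 K, at which ψ = 0.16.

T = 346.1 K, V/F = 0.16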